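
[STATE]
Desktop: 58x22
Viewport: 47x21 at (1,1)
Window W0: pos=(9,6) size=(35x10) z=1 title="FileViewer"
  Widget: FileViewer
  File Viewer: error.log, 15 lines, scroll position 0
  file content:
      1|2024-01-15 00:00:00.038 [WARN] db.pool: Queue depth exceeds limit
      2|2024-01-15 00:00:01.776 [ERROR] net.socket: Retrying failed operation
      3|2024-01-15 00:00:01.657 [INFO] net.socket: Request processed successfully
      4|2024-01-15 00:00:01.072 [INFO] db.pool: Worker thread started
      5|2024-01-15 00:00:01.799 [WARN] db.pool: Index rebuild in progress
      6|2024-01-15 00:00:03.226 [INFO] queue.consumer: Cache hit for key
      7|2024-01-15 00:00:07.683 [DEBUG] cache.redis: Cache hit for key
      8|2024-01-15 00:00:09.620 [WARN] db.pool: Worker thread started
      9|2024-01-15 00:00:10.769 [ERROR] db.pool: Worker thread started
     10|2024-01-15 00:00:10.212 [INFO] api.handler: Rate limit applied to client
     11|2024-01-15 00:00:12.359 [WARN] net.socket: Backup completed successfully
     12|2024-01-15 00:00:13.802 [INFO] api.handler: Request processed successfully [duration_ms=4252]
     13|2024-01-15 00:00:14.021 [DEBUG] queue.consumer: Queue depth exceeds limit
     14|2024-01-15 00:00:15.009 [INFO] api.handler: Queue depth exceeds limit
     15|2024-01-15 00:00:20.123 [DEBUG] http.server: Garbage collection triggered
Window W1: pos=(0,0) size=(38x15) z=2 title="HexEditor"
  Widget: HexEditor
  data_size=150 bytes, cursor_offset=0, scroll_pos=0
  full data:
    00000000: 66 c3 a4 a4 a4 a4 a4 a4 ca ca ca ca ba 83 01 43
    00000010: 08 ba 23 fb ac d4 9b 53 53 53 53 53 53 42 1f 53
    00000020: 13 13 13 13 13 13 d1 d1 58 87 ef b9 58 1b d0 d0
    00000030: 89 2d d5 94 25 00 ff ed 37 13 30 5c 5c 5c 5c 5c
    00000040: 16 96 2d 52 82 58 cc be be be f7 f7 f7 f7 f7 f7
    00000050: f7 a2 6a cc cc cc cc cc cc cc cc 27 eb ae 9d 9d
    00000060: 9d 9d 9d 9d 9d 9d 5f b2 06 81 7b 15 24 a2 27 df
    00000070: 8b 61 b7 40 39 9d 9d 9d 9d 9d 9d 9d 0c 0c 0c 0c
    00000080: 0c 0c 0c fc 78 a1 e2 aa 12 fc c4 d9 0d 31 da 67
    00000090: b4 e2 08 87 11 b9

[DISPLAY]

 HexEditor                          ┃          
────────────────────────────────────┨          
00000000  66 c3 a4 a4 a4 a4 a4 a4  c┃          
00000010  08 ba 23 fb ac d4 9b 53  5┃          
00000020  13 13 13 13 13 13 d1 d1  5┃          
00000030  89 2d d5 94 25 00 ff ed  3┃━━━━━┓    
00000040  16 96 2d 52 82 58 cc be  b┃     ┃    
00000050  f7 a2 6a cc cc cc cc cc  c┃─────┨    
00000060  9d 9d 9d 9d 9d 9d 5f b2  0┃N] d▲┃    
00000070  8b 61 b7 40 39 9d 9d 9d  9┃OR] █┃    
00000080  0c 0c 0c fc 78 a1 e2 aa  1┃O] n░┃    
00000090  b4 e2 08 87 11 b9         ┃O] d░┃    
                                    ┃N] d░┃    
━━━━━━━━━━━━━━━━━━━━━━━━━━━━━━━━━━━━┛O] q▼┃    
        ┗━━━━━━━━━━━━━━━━━━━━━━━━━━━━━━━━━┛    
                                               
                                               
                                               
                                               
                                               
                                               


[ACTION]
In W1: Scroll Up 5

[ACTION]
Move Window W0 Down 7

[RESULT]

 HexEditor                          ┃          
────────────────────────────────────┨          
00000000  66 c3 a4 a4 a4 a4 a4 a4  c┃          
00000010  08 ba 23 fb ac d4 9b 53  5┃          
00000020  13 13 13 13 13 13 d1 d1  5┃          
00000030  89 2d d5 94 25 00 ff ed  3┃          
00000040  16 96 2d 52 82 58 cc be  b┃          
00000050  f7 a2 6a cc cc cc cc cc  c┃          
00000060  9d 9d 9d 9d 9d 9d 5f b2  0┃          
00000070  8b 61 b7 40 39 9d 9d 9d  9┃          
00000080  0c 0c 0c fc 78 a1 e2 aa  1┃          
00000090  b4 e2 08 87 11 b9         ┃━━━━━┓    
                                    ┃     ┃    
━━━━━━━━━━━━━━━━━━━━━━━━━━━━━━━━━━━━┛─────┨    
        ┃2024-01-15 00:00:00.038 [WARN] d▲┃    
        ┃2024-01-15 00:00:01.776 [ERROR] █┃    
        ┃2024-01-15 00:00:01.657 [INFO] n░┃    
        ┃2024-01-15 00:00:01.072 [INFO] d░┃    
        ┃2024-01-15 00:00:01.799 [WARN] d░┃    
        ┃2024-01-15 00:00:03.226 [INFO] q▼┃    
        ┗━━━━━━━━━━━━━━━━━━━━━━━━━━━━━━━━━┛    


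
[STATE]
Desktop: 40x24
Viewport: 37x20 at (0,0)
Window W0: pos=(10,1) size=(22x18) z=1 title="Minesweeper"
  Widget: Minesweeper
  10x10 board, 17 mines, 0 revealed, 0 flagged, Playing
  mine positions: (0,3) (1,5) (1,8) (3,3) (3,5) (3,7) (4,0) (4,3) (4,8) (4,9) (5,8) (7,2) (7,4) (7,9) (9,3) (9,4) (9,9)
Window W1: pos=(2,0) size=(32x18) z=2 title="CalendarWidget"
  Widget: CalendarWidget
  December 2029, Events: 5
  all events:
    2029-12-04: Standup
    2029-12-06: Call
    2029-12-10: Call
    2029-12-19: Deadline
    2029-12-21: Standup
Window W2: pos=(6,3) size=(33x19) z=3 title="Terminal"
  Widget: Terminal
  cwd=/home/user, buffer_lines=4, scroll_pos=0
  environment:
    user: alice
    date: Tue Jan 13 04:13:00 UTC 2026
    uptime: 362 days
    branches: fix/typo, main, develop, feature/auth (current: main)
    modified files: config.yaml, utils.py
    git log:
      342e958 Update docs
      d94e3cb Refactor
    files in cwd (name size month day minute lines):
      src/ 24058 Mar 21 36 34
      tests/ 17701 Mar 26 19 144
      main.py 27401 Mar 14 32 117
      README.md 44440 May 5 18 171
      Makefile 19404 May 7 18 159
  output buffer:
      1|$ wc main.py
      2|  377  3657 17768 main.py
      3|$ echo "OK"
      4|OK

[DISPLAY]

  ┏━━━━━━━━━━━━━━━━━━━━━━━━━━━━━━┓   
  ┃ CalendarWidget               ┃   
  ┠──────────────────────────────┨   
  ┃   ┏━━━━━━━━━━━━━━━━━━━━━━━━━━━━━━
  ┃Mo ┃ Terminal                     
  ┃   ┠──────────────────────────────
  ┃ 3 ┃$ wc main.py                  
  ┃10*┃  377  3657 17768 main.py     
  ┃17 ┃$ echo "OK"                   
  ┃24 ┃OK                            
  ┃31 ┃$ █                           
  ┃   ┃                              
  ┃   ┃                              
  ┃   ┃                              
  ┃   ┃                              
  ┃   ┃                              
  ┃   ┃                              
  ┗━━━┃                              
      ┃                              
      ┃                              


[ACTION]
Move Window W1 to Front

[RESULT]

  ┏━━━━━━━━━━━━━━━━━━━━━━━━━━━━━━┓   
  ┃ CalendarWidget               ┃   
  ┠──────────────────────────────┨   
  ┃        December 2029         ┃━━━
  ┃Mo Tu We Th Fr Sa Su          ┃   
  ┃                1  2          ┃───
  ┃ 3  4*  5  6*  7  8  9        ┃   
  ┃10* 11 12 13 14 15 16         ┃   
  ┃17 18 19* 20 21* 22 23        ┃   
  ┃24 25 26 27 28 29 30          ┃   
  ┃31                            ┃   
  ┃                              ┃   
  ┃                              ┃   
  ┃                              ┃   
  ┃                              ┃   
  ┃                              ┃   
  ┃                              ┃   
  ┗━━━━━━━━━━━━━━━━━━━━━━━━━━━━━━┛   
      ┃                              
      ┃                              


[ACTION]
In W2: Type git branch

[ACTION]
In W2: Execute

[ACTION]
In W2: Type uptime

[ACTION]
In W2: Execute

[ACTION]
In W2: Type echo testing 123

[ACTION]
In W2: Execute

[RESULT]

  ┏━━━━━━━━━━━━━━━━━━━━━━━━━━━━━━┓   
  ┃ CalendarWidget               ┃   
  ┠──────────────────────────────┨   
  ┃        December 2029         ┃━━━
  ┃Mo Tu We Th Fr Sa Su          ┃   
  ┃                1  2          ┃───
  ┃ 3  4*  5  6*  7  8  9        ┃   
  ┃10* 11 12 13 14 15 16         ┃   
  ┃17 18 19* 20 21* 22 23        ┃   
  ┃24 25 26 27 28 29 30          ┃   
  ┃31                            ┃   
  ┃                              ┃   
  ┃                              ┃   
  ┃                              ┃   
  ┃                              ┃   
  ┃                              ┃   
  ┃                              ┃   
  ┗━━━━━━━━━━━━━━━━━━━━━━━━━━━━━━┛   
      ┃testing 123                   
      ┃$ █                           


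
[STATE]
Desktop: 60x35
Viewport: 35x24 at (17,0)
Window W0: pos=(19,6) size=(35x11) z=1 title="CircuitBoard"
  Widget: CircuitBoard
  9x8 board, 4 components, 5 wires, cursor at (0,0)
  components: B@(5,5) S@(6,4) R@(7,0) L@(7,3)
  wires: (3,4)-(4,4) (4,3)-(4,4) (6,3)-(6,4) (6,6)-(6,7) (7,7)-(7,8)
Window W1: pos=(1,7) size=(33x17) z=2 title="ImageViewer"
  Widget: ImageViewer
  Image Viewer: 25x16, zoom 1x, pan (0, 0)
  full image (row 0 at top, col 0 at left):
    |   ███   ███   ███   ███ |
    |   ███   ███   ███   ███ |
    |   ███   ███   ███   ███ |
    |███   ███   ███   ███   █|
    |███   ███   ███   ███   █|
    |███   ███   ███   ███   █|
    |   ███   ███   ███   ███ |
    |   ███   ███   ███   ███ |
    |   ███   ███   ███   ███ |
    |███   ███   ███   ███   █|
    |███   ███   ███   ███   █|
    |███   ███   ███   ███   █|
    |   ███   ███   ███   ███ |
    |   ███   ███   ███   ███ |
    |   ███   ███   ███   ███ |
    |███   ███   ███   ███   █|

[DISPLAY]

                                   
                                   
                                   
                                   
                                   
                                   
  ┏━━━━━━━━━━━━━━━━━━━━━━━━━━━━━━━━
━━━━━━━━━━━━━━━━┓                  
                ┃──────────────────
────────────────┨ 6 7 8            
███   ███       ┃                  
███   ███       ┃                  
███   ███       ┃                  
   ███   █      ┃                  
   ███   █      ┃                  
   ███   █      ┃                  
███   ███       ┃━━━━━━━━━━━━━━━━━━
███   ███       ┃                  
███   ███       ┃                  
   ███   █      ┃                  
   ███   █      ┃                  
   ███   █      ┃                  
███   ███       ┃                  
━━━━━━━━━━━━━━━━┛                  


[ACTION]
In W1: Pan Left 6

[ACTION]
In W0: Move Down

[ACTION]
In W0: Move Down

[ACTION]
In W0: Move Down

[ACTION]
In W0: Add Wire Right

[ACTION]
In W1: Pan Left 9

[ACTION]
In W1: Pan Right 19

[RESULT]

                                   
                                   
                                   
                                   
                                   
                                   
  ┏━━━━━━━━━━━━━━━━━━━━━━━━━━━━━━━━
━━━━━━━━━━━━━━━━┓                  
                ┃──────────────────
────────────────┨ 6 7 8            
                ┃                  
                ┃                  
                ┃                  
                ┃                  
                ┃                  
                ┃                  
                ┃━━━━━━━━━━━━━━━━━━
                ┃                  
                ┃                  
                ┃                  
                ┃                  
                ┃                  
                ┃                  
━━━━━━━━━━━━━━━━┛                  


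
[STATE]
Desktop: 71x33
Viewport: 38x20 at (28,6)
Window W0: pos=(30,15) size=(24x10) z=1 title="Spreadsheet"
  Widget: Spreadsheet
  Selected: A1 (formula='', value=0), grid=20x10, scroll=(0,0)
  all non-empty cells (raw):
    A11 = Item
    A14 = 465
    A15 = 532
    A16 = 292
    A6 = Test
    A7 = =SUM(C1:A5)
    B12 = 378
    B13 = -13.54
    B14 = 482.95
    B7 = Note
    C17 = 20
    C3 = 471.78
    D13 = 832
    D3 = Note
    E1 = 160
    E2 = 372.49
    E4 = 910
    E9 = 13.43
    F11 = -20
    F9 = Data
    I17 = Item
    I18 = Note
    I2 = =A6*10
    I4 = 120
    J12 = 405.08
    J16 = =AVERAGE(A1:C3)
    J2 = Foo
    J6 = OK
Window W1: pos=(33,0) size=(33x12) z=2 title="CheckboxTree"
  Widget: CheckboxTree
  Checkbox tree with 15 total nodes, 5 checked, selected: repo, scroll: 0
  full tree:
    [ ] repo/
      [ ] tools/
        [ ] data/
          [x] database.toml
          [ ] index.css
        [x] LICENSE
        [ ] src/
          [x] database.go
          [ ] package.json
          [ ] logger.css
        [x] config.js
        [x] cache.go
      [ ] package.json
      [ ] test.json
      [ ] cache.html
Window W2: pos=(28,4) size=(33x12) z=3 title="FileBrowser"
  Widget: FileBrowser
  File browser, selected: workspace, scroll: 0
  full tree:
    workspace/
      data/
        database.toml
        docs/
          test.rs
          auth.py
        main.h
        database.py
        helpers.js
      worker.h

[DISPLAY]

┠───────────────────────────────┨    ┃
┃> [-] workspace/               ┃    ┃
┃    [+] data/                  ┃    ┃
┃    worker.h                   ┃    ┃
┃                               ┃    ┃
┃                               ┃━━━━┛
┃                               ┃     
┃                               ┃     
┃                               ┃     
┗━━━━━━━━━━━━━━━━━━━━━━━━━━━━━━━┛     
  ┃ Spreadsheet          ┃            
  ┠──────────────────────┨            
  ┃A1:                   ┃            
  ┃       A       B      ┃            
  ┃----------------------┃            
  ┃  1      [0]       0  ┃            
  ┃  2        0       0  ┃            
  ┃  3        0       0  ┃            
  ┗━━━━━━━━━━━━━━━━━━━━━━┛            
                                      


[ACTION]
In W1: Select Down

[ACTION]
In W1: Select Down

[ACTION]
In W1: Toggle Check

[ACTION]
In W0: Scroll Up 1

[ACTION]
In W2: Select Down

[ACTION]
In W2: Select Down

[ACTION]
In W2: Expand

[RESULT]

┠───────────────────────────────┨    ┃
┃  [-] workspace/               ┃    ┃
┃    [+] data/                  ┃    ┃
┃  > worker.h                   ┃    ┃
┃                               ┃    ┃
┃                               ┃━━━━┛
┃                               ┃     
┃                               ┃     
┃                               ┃     
┗━━━━━━━━━━━━━━━━━━━━━━━━━━━━━━━┛     
  ┃ Spreadsheet          ┃            
  ┠──────────────────────┨            
  ┃A1:                   ┃            
  ┃       A       B      ┃            
  ┃----------------------┃            
  ┃  1      [0]       0  ┃            
  ┃  2        0       0  ┃            
  ┃  3        0       0  ┃            
  ┗━━━━━━━━━━━━━━━━━━━━━━┛            
                                      


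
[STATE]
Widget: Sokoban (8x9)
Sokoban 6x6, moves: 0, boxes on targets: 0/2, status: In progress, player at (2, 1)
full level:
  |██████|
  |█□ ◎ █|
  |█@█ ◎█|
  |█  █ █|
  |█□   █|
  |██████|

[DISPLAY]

██████  
█□ ◎ █  
█@█ ◎█  
█  █ █  
█□   █  
██████  
Moves: 0
        
        


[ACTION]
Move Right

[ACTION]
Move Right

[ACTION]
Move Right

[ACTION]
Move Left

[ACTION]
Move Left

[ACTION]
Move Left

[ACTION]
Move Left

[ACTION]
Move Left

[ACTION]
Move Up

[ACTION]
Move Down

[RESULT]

██████  
█□ ◎ █  
█ █ ◎█  
█@ █ █  
█□   █  
██████  
Moves: 1
        
        


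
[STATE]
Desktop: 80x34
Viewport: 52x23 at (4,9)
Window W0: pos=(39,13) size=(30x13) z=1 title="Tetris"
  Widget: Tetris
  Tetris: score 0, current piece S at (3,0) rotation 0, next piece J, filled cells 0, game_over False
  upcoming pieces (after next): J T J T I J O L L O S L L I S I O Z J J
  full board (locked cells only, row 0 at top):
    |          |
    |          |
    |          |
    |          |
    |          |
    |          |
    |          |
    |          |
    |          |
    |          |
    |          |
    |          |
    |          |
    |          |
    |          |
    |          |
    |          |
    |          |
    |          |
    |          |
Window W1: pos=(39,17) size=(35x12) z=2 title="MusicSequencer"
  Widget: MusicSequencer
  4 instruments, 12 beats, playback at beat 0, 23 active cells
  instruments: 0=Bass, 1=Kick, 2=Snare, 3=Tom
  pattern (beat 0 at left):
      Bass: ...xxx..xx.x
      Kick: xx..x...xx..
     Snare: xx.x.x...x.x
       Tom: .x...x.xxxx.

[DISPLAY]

                                                    
                                                    
                                                    
                                                    
                                   ┏━━━━━━━━━━━━━━━━
                                   ┃ Tetris         
                                   ┠────────────────
                                   ┃          │Next:
                                   ┏━━━━━━━━━━━━━━━━
                                   ┃ MusicSequencer 
                                   ┠────────────────
                                   ┃      ▼123456789
                                   ┃  Bass···███··██
                                   ┃  Kick██··█···██
                                   ┃ Snare██·█·█···█
                                   ┃   Tom·█···█·███
                                   ┃                
                                   ┃                
                                   ┃                
                                   ┗━━━━━━━━━━━━━━━━
                                                    
                                                    
                                                    


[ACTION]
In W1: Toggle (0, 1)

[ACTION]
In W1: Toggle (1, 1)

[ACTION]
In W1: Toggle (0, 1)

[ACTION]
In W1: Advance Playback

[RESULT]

                                                    
                                                    
                                                    
                                                    
                                   ┏━━━━━━━━━━━━━━━━
                                   ┃ Tetris         
                                   ┠────────────────
                                   ┃          │Next:
                                   ┏━━━━━━━━━━━━━━━━
                                   ┃ MusicSequencer 
                                   ┠────────────────
                                   ┃      0▼23456789
                                   ┃  Bass···███··██
                                   ┃  Kick█···█···██
                                   ┃ Snare██·█·█···█
                                   ┃   Tom·█···█·███
                                   ┃                
                                   ┃                
                                   ┃                
                                   ┗━━━━━━━━━━━━━━━━
                                                    
                                                    
                                                    


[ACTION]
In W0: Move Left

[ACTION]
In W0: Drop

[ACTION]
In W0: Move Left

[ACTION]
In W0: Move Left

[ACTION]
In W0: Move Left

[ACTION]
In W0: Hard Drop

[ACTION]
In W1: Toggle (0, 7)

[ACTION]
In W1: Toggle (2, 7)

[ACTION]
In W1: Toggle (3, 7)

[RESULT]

                                                    
                                                    
                                                    
                                                    
                                   ┏━━━━━━━━━━━━━━━━
                                   ┃ Tetris         
                                   ┠────────────────
                                   ┃          │Next:
                                   ┏━━━━━━━━━━━━━━━━
                                   ┃ MusicSequencer 
                                   ┠────────────────
                                   ┃      0▼23456789
                                   ┃  Bass···███·███
                                   ┃  Kick█···█···██
                                   ┃ Snare██·█·█·█·█
                                   ┃   Tom·█···█··██
                                   ┃                
                                   ┃                
                                   ┃                
                                   ┗━━━━━━━━━━━━━━━━
                                                    
                                                    
                                                    


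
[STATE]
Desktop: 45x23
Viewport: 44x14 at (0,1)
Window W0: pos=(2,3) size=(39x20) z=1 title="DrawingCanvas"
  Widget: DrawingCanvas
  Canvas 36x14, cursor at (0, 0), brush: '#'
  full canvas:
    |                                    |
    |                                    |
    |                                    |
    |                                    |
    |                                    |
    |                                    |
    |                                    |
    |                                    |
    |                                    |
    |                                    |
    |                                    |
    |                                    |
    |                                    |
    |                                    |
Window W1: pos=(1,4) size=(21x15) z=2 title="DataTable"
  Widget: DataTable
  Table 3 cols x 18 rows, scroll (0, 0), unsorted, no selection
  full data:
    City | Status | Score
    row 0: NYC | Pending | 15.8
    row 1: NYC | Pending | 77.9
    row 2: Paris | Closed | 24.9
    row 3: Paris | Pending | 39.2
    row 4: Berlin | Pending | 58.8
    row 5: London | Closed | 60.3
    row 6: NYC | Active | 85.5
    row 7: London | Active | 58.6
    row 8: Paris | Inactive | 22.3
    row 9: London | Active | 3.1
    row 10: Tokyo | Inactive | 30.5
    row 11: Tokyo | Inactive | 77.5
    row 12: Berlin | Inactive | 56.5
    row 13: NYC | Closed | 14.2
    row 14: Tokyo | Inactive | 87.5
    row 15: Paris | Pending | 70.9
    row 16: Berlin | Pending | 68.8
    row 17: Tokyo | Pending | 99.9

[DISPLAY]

                                            
                                            
  ┏━━━━━━━━━━━━━━━━━━━━━━━━━━━━━━━━━━━━━┓   
 ┏━━━━━━━━━━━━━━━━━━━┓                  ┃   
 ┃ DataTable         ┃──────────────────┨   
 ┠───────────────────┨                  ┃   
 ┃City  │Status  │Sco┃                  ┃   
 ┃──────┼────────┼───┃                  ┃   
 ┃NYC   │Pending │15.┃                  ┃   
 ┃NYC   │Pending │77.┃                  ┃   
 ┃Paris │Closed  │24.┃                  ┃   
 ┃Paris │Pending │39.┃                  ┃   
 ┃Berlin│Pending │58.┃                  ┃   
 ┃London│Closed  │60.┃                  ┃   


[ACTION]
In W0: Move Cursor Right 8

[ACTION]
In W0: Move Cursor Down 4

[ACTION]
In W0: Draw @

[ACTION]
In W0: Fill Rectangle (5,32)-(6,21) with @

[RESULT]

                                            
                                            
  ┏━━━━━━━━━━━━━━━━━━━━━━━━━━━━━━━━━━━━━┓   
 ┏━━━━━━━━━━━━━━━━━━━┓                  ┃   
 ┃ DataTable         ┃──────────────────┨   
 ┠───────────────────┨                  ┃   
 ┃City  │Status  │Sco┃                  ┃   
 ┃──────┼────────┼───┃                  ┃   
 ┃NYC   │Pending │15.┃                  ┃   
 ┃NYC   │Pending │77.┃                  ┃   
 ┃Paris │Closed  │24.┃  @@@@@@@@@@@@    ┃   
 ┃Paris │Pending │39.┃  @@@@@@@@@@@@    ┃   
 ┃Berlin│Pending │58.┃                  ┃   
 ┃London│Closed  │60.┃                  ┃   


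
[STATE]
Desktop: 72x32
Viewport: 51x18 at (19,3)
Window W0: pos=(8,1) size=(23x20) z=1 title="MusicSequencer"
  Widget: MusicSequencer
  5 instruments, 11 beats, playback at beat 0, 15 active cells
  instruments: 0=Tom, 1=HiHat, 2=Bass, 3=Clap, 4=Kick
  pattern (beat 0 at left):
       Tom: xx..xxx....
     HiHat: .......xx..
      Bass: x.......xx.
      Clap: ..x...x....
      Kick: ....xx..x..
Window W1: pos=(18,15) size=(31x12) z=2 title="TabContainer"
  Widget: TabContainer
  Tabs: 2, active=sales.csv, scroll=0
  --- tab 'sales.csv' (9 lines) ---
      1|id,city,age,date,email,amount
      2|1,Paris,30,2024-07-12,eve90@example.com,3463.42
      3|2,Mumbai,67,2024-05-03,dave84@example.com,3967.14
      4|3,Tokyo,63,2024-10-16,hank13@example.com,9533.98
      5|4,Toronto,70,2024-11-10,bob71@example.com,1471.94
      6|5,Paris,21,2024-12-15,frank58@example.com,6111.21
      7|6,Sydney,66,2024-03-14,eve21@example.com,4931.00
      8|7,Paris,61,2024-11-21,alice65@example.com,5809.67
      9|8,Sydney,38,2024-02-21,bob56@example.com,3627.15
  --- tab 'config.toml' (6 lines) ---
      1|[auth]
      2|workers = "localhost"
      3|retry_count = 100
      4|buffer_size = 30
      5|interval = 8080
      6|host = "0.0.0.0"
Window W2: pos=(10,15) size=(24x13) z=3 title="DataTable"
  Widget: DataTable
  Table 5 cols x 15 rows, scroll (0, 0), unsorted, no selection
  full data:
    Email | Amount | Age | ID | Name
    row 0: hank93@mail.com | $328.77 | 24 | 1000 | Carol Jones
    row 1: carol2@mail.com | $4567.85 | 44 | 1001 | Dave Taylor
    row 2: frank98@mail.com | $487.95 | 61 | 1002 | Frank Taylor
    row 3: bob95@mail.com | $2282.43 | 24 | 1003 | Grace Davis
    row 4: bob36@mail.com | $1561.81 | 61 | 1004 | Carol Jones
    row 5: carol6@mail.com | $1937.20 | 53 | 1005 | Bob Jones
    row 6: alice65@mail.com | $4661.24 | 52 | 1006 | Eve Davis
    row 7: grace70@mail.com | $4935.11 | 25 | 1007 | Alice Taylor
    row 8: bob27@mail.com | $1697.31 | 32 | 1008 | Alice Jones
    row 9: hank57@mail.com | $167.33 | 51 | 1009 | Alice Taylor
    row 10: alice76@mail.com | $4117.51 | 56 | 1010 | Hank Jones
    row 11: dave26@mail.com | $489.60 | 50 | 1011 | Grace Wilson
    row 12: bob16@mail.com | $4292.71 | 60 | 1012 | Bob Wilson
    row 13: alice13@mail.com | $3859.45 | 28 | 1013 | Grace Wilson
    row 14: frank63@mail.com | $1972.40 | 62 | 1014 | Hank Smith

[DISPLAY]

───────────┨                                       
4567890    ┃                                       
███····    ┃                                       
···██··    ┃                                       
····██·    ┃                                       
··█····    ┃                                       
██··█··    ┃                                       
           ┃                                       
           ┃                                       
           ┃                                       
           ┃                                       
           ┃                                       
━━━━━━━━━━━━━━┓━━━━━━━━━━━━━━┓                     
le            ┃              ┃                     
──────────────┨──────────────┨                     
        │Amoun┃nfig.toml     ┃                     
────────┼─────┃──────────────┃                     
ail.com │$328.┃e,email,amount┃                     


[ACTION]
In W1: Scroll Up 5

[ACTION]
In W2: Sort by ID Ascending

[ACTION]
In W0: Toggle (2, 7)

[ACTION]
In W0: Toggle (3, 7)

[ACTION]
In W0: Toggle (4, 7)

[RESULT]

───────────┨                                       
4567890    ┃                                       
███····    ┃                                       
···██··    ┃                                       
···███·    ┃                                       
··██···    ┃                                       
██·██··    ┃                                       
           ┃                                       
           ┃                                       
           ┃                                       
           ┃                                       
           ┃                                       
━━━━━━━━━━━━━━┓━━━━━━━━━━━━━━┓                     
le            ┃              ┃                     
──────────────┨──────────────┨                     
        │Amoun┃nfig.toml     ┃                     
────────┼─────┃──────────────┃                     
ail.com │$328.┃e,email,amount┃                     


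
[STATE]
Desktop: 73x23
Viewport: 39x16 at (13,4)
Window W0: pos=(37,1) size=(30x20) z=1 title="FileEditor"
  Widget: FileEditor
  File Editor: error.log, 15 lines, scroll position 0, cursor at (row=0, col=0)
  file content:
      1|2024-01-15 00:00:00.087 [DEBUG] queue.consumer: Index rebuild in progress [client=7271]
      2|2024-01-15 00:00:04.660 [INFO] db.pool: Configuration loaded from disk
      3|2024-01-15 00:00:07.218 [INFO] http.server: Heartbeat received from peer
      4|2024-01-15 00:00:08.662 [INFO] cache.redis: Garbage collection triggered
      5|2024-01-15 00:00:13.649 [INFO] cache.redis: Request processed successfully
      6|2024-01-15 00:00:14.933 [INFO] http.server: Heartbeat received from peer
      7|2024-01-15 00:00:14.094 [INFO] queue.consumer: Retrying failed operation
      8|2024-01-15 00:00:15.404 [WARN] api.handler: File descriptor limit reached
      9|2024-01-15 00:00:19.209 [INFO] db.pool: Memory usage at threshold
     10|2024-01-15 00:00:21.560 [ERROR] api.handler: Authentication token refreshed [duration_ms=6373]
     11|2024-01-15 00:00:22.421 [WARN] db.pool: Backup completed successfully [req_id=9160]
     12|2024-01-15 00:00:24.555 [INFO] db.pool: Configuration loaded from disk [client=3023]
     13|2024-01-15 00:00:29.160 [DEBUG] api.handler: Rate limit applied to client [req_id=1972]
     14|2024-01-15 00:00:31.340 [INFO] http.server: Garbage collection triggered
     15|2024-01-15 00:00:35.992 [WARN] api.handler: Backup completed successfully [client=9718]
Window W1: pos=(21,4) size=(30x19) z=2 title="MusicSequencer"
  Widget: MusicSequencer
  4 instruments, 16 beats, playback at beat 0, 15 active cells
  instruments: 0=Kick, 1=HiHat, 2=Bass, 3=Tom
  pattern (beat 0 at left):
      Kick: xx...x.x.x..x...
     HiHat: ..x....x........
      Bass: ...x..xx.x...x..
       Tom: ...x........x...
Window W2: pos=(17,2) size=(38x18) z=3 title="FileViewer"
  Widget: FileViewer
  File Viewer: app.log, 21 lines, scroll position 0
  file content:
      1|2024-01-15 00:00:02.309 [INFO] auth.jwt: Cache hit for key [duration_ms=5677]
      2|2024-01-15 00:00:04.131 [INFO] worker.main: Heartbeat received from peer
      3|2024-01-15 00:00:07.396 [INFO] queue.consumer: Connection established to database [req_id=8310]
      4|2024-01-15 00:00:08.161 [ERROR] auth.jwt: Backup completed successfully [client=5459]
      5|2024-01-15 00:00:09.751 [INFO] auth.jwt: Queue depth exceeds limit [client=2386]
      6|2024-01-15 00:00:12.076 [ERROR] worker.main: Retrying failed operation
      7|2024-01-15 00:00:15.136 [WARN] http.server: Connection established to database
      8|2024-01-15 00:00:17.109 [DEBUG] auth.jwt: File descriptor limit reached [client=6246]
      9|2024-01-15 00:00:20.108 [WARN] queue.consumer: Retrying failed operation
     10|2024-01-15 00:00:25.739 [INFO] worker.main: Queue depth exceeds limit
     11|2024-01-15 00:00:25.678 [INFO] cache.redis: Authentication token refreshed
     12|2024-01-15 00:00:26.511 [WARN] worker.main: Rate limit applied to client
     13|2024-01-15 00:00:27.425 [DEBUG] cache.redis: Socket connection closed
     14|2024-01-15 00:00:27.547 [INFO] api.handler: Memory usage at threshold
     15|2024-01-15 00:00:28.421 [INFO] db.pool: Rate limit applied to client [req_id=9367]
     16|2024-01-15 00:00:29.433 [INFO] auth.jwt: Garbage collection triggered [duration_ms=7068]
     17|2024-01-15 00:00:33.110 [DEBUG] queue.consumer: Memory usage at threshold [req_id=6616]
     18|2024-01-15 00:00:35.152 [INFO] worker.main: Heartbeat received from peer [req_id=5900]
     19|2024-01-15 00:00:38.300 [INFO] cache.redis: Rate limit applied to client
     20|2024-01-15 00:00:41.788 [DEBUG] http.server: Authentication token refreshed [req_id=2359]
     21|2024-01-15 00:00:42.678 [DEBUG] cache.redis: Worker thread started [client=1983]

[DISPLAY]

    ┠──────────────────────────────────
    ┃2024-01-15 00:00:02.309 [INFO] aut
    ┃2024-01-15 00:00:04.131 [INFO] wor
    ┃2024-01-15 00:00:07.396 [INFO] que
    ┃2024-01-15 00:00:08.161 [ERROR] au
    ┃2024-01-15 00:00:09.751 [INFO] aut
    ┃2024-01-15 00:00:12.076 [ERROR] wo
    ┃2024-01-15 00:00:15.136 [WARN] htt
    ┃2024-01-15 00:00:17.109 [DEBUG] au
    ┃2024-01-15 00:00:20.108 [WARN] que
    ┃2024-01-15 00:00:25.739 [INFO] wor
    ┃2024-01-15 00:00:25.678 [INFO] cac
    ┃2024-01-15 00:00:26.511 [WARN] wor
    ┃2024-01-15 00:00:27.425 [DEBUG] ca
    ┃2024-01-15 00:00:27.547 [INFO] api
    ┗━━━━━━━━━━━━━━━━━━━━━━━━━━━━━━━━━━


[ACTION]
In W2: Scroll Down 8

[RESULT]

    ┠──────────────────────────────────
    ┃2024-01-15 00:00:17.109 [DEBUG] au
    ┃2024-01-15 00:00:20.108 [WARN] que
    ┃2024-01-15 00:00:25.739 [INFO] wor
    ┃2024-01-15 00:00:25.678 [INFO] cac
    ┃2024-01-15 00:00:26.511 [WARN] wor
    ┃2024-01-15 00:00:27.425 [DEBUG] ca
    ┃2024-01-15 00:00:27.547 [INFO] api
    ┃2024-01-15 00:00:28.421 [INFO] db.
    ┃2024-01-15 00:00:29.433 [INFO] aut
    ┃2024-01-15 00:00:33.110 [DEBUG] qu
    ┃2024-01-15 00:00:35.152 [INFO] wor
    ┃2024-01-15 00:00:38.300 [INFO] cac
    ┃2024-01-15 00:00:41.788 [DEBUG] ht
    ┃2024-01-15 00:00:42.678 [DEBUG] ca
    ┗━━━━━━━━━━━━━━━━━━━━━━━━━━━━━━━━━━


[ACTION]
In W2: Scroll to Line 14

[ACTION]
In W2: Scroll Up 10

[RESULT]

    ┠──────────────────────────────────
    ┃2024-01-15 00:00:02.309 [INFO] aut
    ┃2024-01-15 00:00:04.131 [INFO] wor
    ┃2024-01-15 00:00:07.396 [INFO] que
    ┃2024-01-15 00:00:08.161 [ERROR] au
    ┃2024-01-15 00:00:09.751 [INFO] aut
    ┃2024-01-15 00:00:12.076 [ERROR] wo
    ┃2024-01-15 00:00:15.136 [WARN] htt
    ┃2024-01-15 00:00:17.109 [DEBUG] au
    ┃2024-01-15 00:00:20.108 [WARN] que
    ┃2024-01-15 00:00:25.739 [INFO] wor
    ┃2024-01-15 00:00:25.678 [INFO] cac
    ┃2024-01-15 00:00:26.511 [WARN] wor
    ┃2024-01-15 00:00:27.425 [DEBUG] ca
    ┃2024-01-15 00:00:27.547 [INFO] api
    ┗━━━━━━━━━━━━━━━━━━━━━━━━━━━━━━━━━━


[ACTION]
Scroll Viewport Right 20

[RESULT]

─────────────────────┨00.087 [DE▲┃     
0:02.309 [INFO] auth▲┃04.660 [IN█┃     
0:04.131 [INFO] work█┃07.218 [IN░┃     
0:07.396 [INFO] queu░┃08.662 [IN░┃     
0:08.161 [ERROR] aut░┃13.649 [IN░┃     
0:09.751 [INFO] auth░┃14.933 [IN░┃     
0:12.076 [ERROR] wor░┃14.094 [IN░┃     
0:15.136 [WARN] http░┃15.404 [WA░┃     
0:17.109 [DEBUG] aut░┃19.209 [IN░┃     
0:20.108 [WARN] queu░┃21.560 [ER░┃     
0:25.739 [INFO] work░┃22.421 [WA░┃     
0:25.678 [INFO] cach░┃24.555 [IN░┃     
0:26.511 [WARN] work░┃29.160 [DE░┃     
0:27.425 [DEBUG] cac░┃31.340 [IN░┃     
0:27.547 [INFO] api.▼┃35.992 [WA░┃     
━━━━━━━━━━━━━━━━━━━━━┛          ▼┃     


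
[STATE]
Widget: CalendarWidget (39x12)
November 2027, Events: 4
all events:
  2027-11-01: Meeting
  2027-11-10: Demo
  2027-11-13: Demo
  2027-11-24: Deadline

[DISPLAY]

             November 2027             
Mo Tu We Th Fr Sa Su                   
 1*  2  3  4  5  6  7                  
 8  9 10* 11 12 13* 14                 
15 16 17 18 19 20 21                   
22 23 24* 25 26 27 28                  
29 30                                  
                                       
                                       
                                       
                                       
                                       


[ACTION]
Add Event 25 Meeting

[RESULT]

             November 2027             
Mo Tu We Th Fr Sa Su                   
 1*  2  3  4  5  6  7                  
 8  9 10* 11 12 13* 14                 
15 16 17 18 19 20 21                   
22 23 24* 25* 26 27 28                 
29 30                                  
                                       
                                       
                                       
                                       
                                       


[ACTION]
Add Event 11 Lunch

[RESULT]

             November 2027             
Mo Tu We Th Fr Sa Su                   
 1*  2  3  4  5  6  7                  
 8  9 10* 11* 12 13* 14                
15 16 17 18 19 20 21                   
22 23 24* 25* 26 27 28                 
29 30                                  
                                       
                                       
                                       
                                       
                                       
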